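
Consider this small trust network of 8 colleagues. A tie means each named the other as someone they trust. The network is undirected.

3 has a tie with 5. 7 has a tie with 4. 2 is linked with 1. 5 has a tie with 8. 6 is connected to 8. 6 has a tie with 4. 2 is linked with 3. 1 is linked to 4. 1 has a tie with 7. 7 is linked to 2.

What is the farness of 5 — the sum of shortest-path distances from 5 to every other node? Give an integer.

15

Distances from 5: 1:3, 2:2, 3:1, 4:3, 6:2, 7:3, 8:1.
Sum = 3 + 2 + 1 + 3 + 2 + 3 + 1 = 15.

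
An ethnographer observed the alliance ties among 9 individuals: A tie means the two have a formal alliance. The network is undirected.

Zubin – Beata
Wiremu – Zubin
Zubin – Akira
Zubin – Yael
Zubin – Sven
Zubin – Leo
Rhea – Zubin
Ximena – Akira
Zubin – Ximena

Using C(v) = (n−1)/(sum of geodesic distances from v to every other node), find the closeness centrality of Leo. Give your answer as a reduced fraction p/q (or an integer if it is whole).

8/15

Distances from Leo: Akira:2, Beata:2, Rhea:2, Sven:2, Wiremu:2, Ximena:2, Yael:2, Zubin:1. Sum = 15.
n = 9, so closeness = 8/15.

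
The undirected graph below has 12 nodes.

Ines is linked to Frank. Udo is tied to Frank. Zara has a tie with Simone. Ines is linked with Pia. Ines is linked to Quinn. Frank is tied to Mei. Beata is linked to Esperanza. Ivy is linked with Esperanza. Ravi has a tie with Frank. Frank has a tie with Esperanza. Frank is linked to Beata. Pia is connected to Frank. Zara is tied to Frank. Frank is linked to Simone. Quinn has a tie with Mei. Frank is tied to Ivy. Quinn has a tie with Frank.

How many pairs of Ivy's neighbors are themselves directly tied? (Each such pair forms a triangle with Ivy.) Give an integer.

1

Ivy's neighbors: Esperanza and Frank.
Neighbor pairs that are themselves tied: Ivy–Esperanza–Frank. Each forms one triangle with Ivy, for 1 in total.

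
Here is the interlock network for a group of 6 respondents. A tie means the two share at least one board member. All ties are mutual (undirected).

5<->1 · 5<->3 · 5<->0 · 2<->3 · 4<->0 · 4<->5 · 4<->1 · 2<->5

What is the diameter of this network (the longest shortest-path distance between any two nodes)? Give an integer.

2

Eccentricity of each node (its greatest distance to any other): 0:2, 1:2, 2:2, 3:2, 4:2, 5:1.
The maximum eccentricity is 2, realized for instance by the pair 1–0 via 1 – 5 – 0. So the diameter is 2.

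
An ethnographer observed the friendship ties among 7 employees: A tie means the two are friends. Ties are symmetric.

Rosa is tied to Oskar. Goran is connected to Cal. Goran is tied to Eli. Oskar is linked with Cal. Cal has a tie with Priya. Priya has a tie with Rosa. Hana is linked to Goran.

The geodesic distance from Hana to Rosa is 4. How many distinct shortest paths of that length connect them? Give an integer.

2

The shortest distance is 4. The length-4 paths are: Hana–Goran–Cal–Oskar–Rosa; Hana–Goran–Cal–Priya–Rosa.
That gives 2 distinct shortest paths.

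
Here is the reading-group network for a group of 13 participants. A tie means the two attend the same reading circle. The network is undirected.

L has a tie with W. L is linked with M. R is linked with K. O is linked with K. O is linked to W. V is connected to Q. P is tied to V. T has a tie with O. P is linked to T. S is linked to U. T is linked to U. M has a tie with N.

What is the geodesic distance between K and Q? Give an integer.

One shortest route is K – O – T – P – V – Q, which uses 5 edges, and at distance 4 from K we only reach {M, S, V}, which does not include Q. So d(K,Q) = 5.

5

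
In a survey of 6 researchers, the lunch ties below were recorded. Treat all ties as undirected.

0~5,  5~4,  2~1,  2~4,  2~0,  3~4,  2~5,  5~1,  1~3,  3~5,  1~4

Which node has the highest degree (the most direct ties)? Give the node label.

Degrees — 0:2, 1:4, 2:4, 3:3, 4:4, 5:5.
The maximum is 5, attained only by 5.

5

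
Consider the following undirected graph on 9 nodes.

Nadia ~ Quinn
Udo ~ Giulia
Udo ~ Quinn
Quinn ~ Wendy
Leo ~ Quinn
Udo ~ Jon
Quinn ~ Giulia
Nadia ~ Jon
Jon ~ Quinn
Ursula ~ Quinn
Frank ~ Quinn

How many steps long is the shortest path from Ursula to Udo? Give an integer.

2

One shortest route is Ursula – Quinn – Udo, which uses 2 edges, and Ursula and Udo are not directly tied, so nothing shorter exists. So d(Ursula,Udo) = 2.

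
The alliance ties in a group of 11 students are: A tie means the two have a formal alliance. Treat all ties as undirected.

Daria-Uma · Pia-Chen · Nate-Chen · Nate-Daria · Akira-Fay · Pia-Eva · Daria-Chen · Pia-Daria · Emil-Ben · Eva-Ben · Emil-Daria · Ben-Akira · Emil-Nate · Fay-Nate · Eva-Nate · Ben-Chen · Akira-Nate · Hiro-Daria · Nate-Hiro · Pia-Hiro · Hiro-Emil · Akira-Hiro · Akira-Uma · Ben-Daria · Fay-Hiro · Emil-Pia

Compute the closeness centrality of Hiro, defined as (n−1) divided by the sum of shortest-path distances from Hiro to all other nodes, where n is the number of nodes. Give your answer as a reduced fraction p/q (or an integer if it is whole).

Distances from Hiro: Akira:1, Ben:2, Chen:2, Daria:1, Emil:1, Eva:2, Fay:1, Nate:1, Pia:1, Uma:2. Sum = 14.
n = 11, so closeness = 10/14 = 5/7.

5/7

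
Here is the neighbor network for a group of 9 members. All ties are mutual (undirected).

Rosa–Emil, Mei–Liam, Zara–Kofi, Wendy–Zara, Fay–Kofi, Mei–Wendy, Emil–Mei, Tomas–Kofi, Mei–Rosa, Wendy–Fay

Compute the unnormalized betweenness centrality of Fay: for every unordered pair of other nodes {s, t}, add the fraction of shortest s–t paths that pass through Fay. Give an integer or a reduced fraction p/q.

5

Pairs whose geodesics pass through Fay — Liam–Kofi: 1/2; Liam–Tomas: 1/2; Kofi–Wendy: 1/2; Kofi–Mei: 1/2; Kofi–Emil: 1/2; Kofi–Rosa: 1/2; Tomas–Wendy: 1/2; Tomas–Mei: 1/2; Tomas–Emil: 1/2; Tomas–Rosa: 1/2.
All other pairs contribute 0.
Summing the contributions gives betweenness(Fay) = 5.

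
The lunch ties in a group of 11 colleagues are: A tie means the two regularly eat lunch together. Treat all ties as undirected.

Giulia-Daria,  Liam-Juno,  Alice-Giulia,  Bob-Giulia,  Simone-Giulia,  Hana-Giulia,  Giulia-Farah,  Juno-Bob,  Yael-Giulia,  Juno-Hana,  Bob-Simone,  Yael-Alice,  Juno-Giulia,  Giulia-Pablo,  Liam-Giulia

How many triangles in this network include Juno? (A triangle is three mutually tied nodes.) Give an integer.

3

Juno's neighbors: Bob, Giulia, Hana, and Liam.
Neighbor pairs that are themselves tied: Juno–Bob–Giulia; Juno–Giulia–Hana; Juno–Giulia–Liam. Each forms one triangle with Juno, for 3 in total.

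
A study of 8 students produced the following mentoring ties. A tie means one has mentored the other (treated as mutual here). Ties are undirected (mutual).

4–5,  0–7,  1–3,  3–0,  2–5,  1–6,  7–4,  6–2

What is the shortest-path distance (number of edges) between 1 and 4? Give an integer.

One shortest route is 1 – 6 – 2 – 5 – 4, which uses 4 edges, and at distance 3 from 1 we only reach {5, 7}, which does not include 4. So d(1,4) = 4.

4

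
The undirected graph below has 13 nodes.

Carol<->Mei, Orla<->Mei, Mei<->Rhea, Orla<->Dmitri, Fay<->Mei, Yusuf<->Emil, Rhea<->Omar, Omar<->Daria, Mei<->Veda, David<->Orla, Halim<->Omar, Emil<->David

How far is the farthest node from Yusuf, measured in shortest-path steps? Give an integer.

Distances from Yusuf: Carol:5, Daria:7, David:2, Dmitri:4, Emil:1, Fay:5, Halim:7, Mei:4, Omar:6, Orla:3, Rhea:5, Veda:5.
The largest is 7 (to Daria and Halim), so the eccentricity of Yusuf is 7.

7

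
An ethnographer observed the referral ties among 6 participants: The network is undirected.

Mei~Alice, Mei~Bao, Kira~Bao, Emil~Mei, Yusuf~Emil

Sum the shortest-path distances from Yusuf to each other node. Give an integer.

13

Distances from Yusuf: Alice:3, Bao:3, Emil:1, Kira:4, Mei:2.
Sum = 3 + 3 + 1 + 4 + 2 = 13.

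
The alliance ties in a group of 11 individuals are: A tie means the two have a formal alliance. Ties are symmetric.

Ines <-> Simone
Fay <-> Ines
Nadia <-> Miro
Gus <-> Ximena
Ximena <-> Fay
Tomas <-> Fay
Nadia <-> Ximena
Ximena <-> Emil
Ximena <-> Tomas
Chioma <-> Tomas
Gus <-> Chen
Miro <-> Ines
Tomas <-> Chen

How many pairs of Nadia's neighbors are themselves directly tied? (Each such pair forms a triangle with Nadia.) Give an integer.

0

Nadia's neighbors are Miro and Ximena, but none of them are tied to each other, so no triangle contains Nadia.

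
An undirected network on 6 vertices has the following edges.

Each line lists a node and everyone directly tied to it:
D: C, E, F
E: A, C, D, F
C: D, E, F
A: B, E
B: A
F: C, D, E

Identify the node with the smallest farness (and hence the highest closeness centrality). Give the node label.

Farness (sum of distances to all others) for each node — A:8, B:12, C:8, D:8, E:6, F:8.
The smallest farness is 6, for E, so E has the highest closeness.

E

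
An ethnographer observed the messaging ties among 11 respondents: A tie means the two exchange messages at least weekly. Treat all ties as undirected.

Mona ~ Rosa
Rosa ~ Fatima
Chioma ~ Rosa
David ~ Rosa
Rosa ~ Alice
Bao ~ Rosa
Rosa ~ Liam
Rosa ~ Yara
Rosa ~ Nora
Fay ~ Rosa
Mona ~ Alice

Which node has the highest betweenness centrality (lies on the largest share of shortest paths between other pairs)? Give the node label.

Unnormalized betweenness of each node: Alice:0, Bao:0, Chioma:0, David:0, Fatima:0, Fay:0, Liam:0, Mona:0, Nora:0, Rosa:44, Yara:0.
Rosa has the largest value, 44, making it the main broker — the node through which the most shortest paths run.

Rosa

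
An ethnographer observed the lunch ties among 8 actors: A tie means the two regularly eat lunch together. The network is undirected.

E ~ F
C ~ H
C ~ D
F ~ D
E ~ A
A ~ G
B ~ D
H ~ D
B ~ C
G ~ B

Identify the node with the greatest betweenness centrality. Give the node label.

Unnormalized betweenness of each node: A:2, B:17/3, C:4/3, D:23/3, E:7/3, F:13/3, G:11/3, H:0.
D has the largest value, 23/3, making it the main broker — the node through which the most shortest paths run.

D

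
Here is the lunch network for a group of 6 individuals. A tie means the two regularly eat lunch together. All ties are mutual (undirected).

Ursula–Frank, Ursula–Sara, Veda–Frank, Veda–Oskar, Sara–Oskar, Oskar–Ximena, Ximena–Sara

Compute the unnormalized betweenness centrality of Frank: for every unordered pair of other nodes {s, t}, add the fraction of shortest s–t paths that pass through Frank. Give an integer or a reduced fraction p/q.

Pairs whose geodesics pass through Frank — Veda–Ursula: 1.
All other pairs contribute 0.
Summing the contributions gives betweenness(Frank) = 1.

1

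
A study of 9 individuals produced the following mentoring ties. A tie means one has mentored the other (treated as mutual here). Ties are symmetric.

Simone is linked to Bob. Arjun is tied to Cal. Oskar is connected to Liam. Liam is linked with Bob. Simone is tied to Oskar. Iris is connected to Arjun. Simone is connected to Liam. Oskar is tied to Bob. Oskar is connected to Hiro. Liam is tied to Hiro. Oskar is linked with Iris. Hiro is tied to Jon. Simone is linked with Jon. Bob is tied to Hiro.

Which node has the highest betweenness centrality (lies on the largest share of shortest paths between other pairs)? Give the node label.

Unnormalized betweenness of each node: Arjun:7, Bob:1/4, Cal:0, Hiro:3, Iris:12, Jon:1/4, Liam:1/4, Oskar:61/4, Simone:3.
Oskar has the largest value, 61/4, making it the main broker — the node through which the most shortest paths run.

Oskar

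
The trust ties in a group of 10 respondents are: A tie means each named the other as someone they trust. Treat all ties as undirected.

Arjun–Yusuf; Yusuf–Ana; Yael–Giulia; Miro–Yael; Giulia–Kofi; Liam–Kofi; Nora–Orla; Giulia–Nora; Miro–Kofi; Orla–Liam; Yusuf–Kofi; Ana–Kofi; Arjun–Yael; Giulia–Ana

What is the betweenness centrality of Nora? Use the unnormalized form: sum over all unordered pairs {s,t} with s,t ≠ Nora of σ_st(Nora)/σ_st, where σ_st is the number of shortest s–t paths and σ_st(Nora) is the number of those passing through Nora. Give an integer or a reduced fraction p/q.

Pairs whose geodesics pass through Nora — Giulia–Orla: 1; Orla–Yael: 1; Orla–Arjun: 1/2; Orla–Ana: 1/2.
All other pairs contribute 0.
Summing the contributions gives betweenness(Nora) = 3.

3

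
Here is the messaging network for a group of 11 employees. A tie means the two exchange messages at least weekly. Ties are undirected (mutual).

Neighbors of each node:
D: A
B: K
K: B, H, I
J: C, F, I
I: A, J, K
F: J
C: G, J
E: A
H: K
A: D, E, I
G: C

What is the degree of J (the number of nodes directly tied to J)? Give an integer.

3

J is directly tied to C, F, and I. That is 3 neighbors, so the degree of J is 3.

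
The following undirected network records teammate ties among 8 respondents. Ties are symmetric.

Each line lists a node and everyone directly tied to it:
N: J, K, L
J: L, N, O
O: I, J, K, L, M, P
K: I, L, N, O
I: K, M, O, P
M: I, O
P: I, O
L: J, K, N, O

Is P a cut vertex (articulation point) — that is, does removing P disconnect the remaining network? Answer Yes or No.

No

Even without P, every remaining node can still reach every other (the residual graph is connected), so P is not a cut vertex.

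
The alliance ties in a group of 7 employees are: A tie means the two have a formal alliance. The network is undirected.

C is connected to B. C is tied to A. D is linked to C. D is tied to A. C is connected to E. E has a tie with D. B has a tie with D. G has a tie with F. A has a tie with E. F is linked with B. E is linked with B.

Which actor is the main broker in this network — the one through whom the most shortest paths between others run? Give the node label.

Unnormalized betweenness of each node: A:0, B:8, C:1, D:1, E:1, F:5, G:0.
B has the largest value, 8, making it the main broker — the node through which the most shortest paths run.

B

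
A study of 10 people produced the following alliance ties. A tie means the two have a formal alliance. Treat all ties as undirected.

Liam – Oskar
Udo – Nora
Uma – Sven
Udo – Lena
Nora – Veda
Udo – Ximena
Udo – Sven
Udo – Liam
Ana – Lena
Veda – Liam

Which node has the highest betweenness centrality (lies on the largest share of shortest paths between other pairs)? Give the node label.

Udo

Unnormalized betweenness of each node: Ana:0, Lena:8, Liam:11, Nora:3, Oskar:0, Sven:8, Udo:29, Uma:0, Veda:1, Ximena:0.
Udo has the largest value, 29, making it the main broker — the node through which the most shortest paths run.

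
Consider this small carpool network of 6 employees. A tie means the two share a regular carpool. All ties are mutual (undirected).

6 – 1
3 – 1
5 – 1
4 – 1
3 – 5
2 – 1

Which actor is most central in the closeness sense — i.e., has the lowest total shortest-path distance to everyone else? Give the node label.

1

Farness (sum of distances to all others) for each node — 1:5, 2:9, 3:8, 4:9, 5:8, 6:9.
The smallest farness is 5, for 1, so 1 has the highest closeness.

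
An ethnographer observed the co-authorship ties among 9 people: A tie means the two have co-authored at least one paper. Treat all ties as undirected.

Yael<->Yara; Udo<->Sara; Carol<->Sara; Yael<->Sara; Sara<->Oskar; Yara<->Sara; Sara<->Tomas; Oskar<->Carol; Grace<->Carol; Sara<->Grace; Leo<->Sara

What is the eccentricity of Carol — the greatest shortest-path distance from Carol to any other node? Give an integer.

2

Distances from Carol: Grace:1, Leo:2, Oskar:1, Sara:1, Tomas:2, Udo:2, Yael:2, Yara:2.
The largest is 2 (to Yara, Leo, Yael, Tomas, and Udo), so the eccentricity of Carol is 2.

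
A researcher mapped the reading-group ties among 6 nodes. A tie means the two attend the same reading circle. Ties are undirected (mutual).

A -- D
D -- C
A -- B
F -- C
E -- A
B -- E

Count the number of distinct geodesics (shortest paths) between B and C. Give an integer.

The shortest distance is 3, and the only length-3 path is B–A–D–C. So there is exactly 1 shortest path.

1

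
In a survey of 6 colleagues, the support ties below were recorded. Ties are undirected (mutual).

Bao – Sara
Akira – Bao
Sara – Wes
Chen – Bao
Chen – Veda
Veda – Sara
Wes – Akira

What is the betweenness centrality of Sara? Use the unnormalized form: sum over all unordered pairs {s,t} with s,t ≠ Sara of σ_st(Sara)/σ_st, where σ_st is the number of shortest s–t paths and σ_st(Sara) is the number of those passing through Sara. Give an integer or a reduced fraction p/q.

Pairs whose geodesics pass through Sara — Veda–Bao: 1/2; Veda–Akira: 2/3; Veda–Wes: 1; Chen–Wes: 2/3; Bao–Wes: 1/2.
All other pairs contribute 0.
Summing the contributions gives betweenness(Sara) = 10/3.

10/3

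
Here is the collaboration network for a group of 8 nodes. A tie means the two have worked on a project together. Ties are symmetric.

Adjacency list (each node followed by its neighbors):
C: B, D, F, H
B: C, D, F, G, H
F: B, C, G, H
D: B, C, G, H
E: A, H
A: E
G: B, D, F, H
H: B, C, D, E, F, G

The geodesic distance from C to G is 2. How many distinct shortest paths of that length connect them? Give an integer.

The shortest distance is 2. The length-2 paths are: C–H–G; C–F–G; C–B–G; C–D–G.
That gives 4 distinct shortest paths.

4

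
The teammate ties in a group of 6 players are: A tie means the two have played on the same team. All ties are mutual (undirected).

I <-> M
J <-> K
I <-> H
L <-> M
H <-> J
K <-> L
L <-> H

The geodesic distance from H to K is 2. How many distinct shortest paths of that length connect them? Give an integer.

The shortest distance is 2. The length-2 paths are: H–J–K; H–L–K.
That gives 2 distinct shortest paths.

2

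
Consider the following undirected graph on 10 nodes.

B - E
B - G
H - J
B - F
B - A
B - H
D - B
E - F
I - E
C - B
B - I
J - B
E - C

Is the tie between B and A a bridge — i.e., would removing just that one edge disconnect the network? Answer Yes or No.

Yes

Without the B–A edge there is no alternate route between B and A, so the network disconnects. It is a bridge.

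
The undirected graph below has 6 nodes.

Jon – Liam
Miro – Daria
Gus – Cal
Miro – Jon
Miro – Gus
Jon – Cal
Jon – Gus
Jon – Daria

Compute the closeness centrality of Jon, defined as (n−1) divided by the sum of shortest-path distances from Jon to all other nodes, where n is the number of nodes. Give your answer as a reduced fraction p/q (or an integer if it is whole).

Distances from Jon: Cal:1, Daria:1, Gus:1, Liam:1, Miro:1. Sum = 5.
n = 6, so closeness = 5/5 = 1.

1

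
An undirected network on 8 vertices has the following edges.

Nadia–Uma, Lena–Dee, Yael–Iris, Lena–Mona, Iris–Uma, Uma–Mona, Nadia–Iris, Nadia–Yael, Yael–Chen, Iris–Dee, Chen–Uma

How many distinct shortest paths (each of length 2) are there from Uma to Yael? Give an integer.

The shortest distance is 2. The length-2 paths are: Uma–Chen–Yael; Uma–Nadia–Yael; Uma–Iris–Yael.
That gives 3 distinct shortest paths.

3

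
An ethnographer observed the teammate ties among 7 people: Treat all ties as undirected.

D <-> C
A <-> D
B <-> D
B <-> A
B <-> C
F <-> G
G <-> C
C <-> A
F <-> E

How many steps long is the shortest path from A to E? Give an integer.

One shortest route is A – C – G – F – E, which uses 4 edges, and at distance 3 from A we only reach {F}, which does not include E. So d(A,E) = 4.

4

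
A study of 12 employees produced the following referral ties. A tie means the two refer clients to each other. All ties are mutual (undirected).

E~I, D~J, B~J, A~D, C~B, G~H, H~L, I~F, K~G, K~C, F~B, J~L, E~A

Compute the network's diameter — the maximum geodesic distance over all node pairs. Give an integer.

6

Eccentricity of each node (its greatest distance to any other): A:5, B:3, C:4, D:4, E:6, F:4, G:6, H:5, I:5, J:3, K:5, L:4.
The maximum eccentricity is 6, realized for instance by the pair E–G via E – I – F – B – C – K – G. So the diameter is 6.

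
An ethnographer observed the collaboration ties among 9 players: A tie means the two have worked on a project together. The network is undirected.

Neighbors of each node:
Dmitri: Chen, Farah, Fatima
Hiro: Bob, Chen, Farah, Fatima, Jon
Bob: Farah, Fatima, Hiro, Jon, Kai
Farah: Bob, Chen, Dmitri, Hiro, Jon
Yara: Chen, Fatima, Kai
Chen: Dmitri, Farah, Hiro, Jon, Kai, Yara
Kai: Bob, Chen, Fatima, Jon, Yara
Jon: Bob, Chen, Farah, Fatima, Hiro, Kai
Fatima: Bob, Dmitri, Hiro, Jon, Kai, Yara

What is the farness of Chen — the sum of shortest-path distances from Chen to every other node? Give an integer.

Distances from Chen: Bob:2, Dmitri:1, Farah:1, Fatima:2, Hiro:1, Jon:1, Kai:1, Yara:1.
Sum = 2 + 1 + 1 + 2 + 1 + 1 + 1 + 1 = 10.

10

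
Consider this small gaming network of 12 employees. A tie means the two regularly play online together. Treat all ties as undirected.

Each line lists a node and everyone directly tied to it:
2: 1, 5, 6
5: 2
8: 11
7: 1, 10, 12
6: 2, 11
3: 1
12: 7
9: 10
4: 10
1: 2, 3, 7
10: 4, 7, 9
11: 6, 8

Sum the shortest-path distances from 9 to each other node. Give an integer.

42

Distances from 9: 1:3, 2:4, 3:4, 4:2, 5:5, 6:5, 7:2, 8:7, 10:1, 11:6, 12:3.
Sum = 3 + 4 + 4 + 2 + 5 + 5 + 2 + 7 + 1 + 6 + 3 = 42.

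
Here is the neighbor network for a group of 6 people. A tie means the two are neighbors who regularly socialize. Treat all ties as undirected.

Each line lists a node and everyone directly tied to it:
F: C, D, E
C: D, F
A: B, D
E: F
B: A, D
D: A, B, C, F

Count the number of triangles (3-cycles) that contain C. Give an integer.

1

C's neighbors: D and F.
Neighbor pairs that are themselves tied: C–D–F. Each forms one triangle with C, for 1 in total.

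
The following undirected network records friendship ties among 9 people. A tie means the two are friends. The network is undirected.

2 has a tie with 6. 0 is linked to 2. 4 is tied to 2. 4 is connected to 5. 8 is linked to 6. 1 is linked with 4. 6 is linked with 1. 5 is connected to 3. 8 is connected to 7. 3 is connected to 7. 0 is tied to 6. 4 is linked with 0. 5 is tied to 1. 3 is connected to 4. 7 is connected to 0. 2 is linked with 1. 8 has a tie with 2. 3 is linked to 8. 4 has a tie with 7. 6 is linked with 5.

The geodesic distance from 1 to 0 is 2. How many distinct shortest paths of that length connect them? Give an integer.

3

The shortest distance is 2. The length-2 paths are: 1–2–0; 1–4–0; 1–6–0.
That gives 3 distinct shortest paths.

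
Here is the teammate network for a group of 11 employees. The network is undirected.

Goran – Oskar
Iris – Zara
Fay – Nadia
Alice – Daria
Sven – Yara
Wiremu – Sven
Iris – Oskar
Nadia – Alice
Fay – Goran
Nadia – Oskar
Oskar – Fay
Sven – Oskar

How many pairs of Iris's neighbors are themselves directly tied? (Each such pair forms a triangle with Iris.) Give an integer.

Iris's neighbors are Oskar and Zara, but none of them are tied to each other, so no triangle contains Iris.

0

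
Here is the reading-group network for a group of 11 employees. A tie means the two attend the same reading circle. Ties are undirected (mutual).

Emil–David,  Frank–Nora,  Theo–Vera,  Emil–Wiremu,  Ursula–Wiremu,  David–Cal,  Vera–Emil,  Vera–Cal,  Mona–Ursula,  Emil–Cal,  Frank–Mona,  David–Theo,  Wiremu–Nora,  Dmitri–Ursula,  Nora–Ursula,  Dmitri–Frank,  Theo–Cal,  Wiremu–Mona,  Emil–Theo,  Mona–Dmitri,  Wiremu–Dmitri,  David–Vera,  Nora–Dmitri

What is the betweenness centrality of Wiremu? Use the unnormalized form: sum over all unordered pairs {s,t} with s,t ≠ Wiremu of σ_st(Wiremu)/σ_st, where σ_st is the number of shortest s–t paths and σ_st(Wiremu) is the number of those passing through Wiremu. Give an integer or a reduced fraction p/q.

101/4

Pairs whose geodesics pass through Wiremu — Mona–Nora: 1/4; Mona–Theo: 1; Mona–Emil: 1; Mona–David: 1; Mona–Vera: 1; Mona–Cal: 1; Frank–Theo: 3/3; Frank–Emil: 3/3; Frank–David: 3/3; Frank–Vera: 3/3; Frank–Cal: 3/3; Ursula–Theo: 1; Ursula–Emil: 1; Ursula–David: 1 … (+12 more pairs).
All other pairs contribute 0.
Summing the contributions gives betweenness(Wiremu) = 101/4.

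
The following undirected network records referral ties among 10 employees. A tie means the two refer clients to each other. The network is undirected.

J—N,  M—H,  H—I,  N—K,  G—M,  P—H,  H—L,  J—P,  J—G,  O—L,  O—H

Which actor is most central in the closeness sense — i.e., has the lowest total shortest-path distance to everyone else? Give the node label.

Farness (sum of distances to all others) for each node — G:20, H:16, I:24, J:18, K:32, L:23, M:19, N:24, O:23, P:17.
The smallest farness is 16, for H, so H has the highest closeness.

H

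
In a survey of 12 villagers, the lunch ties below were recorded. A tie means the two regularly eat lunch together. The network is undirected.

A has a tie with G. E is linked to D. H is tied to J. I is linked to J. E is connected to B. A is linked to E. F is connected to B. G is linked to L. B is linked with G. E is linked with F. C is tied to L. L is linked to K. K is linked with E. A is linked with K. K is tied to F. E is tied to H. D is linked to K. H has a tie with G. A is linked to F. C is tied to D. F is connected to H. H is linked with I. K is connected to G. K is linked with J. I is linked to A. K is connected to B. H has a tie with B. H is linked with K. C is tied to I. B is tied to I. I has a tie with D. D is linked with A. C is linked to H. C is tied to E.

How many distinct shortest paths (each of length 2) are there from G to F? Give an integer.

4

The shortest distance is 2. The length-2 paths are: G–B–F; G–H–F; G–A–F; G–K–F.
That gives 4 distinct shortest paths.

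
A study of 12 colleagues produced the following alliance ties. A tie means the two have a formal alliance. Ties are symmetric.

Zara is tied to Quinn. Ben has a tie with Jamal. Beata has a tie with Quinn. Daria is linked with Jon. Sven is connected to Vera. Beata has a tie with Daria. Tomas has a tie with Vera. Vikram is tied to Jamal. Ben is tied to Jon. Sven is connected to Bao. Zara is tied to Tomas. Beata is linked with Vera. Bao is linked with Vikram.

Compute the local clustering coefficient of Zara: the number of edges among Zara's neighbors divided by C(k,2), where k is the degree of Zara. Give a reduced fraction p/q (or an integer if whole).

Zara's neighbors: Quinn and Tomas (k = 2).
Possible neighbor pairs: C(2,2) = 1. Edges among them: none → e = 0.
Clustering(Zara) = 0/1.

0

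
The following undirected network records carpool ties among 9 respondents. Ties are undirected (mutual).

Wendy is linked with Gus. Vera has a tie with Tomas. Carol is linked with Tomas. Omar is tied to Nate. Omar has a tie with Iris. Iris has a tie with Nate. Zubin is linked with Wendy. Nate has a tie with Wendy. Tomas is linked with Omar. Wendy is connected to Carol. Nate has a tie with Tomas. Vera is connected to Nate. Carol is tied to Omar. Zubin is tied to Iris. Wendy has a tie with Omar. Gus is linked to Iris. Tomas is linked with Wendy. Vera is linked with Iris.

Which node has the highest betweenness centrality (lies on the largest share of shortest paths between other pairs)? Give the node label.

Unnormalized betweenness of each node: Carol:0, Gus:1/4, Iris:29/6, Nate:17/12, Omar:23/12, Tomas:13/6, Vera:1/3, Wendy:41/6, Zubin:1/4.
Wendy has the largest value, 41/6, making it the main broker — the node through which the most shortest paths run.

Wendy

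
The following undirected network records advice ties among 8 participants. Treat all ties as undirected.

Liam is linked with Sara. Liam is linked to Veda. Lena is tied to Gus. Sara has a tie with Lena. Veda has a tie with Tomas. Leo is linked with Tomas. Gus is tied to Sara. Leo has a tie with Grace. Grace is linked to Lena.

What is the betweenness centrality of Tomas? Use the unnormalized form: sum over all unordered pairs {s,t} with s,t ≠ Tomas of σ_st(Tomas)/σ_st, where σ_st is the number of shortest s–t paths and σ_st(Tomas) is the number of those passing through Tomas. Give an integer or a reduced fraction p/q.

Pairs whose geodesics pass through Tomas — Veda–Leo: 1; Veda–Grace: 1; Leo–Liam: 1.
All other pairs contribute 0.
Summing the contributions gives betweenness(Tomas) = 3.

3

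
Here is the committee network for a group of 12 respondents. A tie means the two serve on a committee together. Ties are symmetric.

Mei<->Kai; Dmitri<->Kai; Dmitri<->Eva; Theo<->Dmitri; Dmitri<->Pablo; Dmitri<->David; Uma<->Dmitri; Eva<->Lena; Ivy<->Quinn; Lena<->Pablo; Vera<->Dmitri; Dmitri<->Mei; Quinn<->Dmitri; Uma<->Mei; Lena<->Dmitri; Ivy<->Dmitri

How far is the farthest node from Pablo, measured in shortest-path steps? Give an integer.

2

Distances from Pablo: David:2, Dmitri:1, Eva:2, Ivy:2, Kai:2, Lena:1, Mei:2, Quinn:2, Theo:2, Uma:2, Vera:2.
The largest is 2 (to Theo, Vera, Mei, Quinn, Eva, Kai, David, Ivy, and Uma), so the eccentricity of Pablo is 2.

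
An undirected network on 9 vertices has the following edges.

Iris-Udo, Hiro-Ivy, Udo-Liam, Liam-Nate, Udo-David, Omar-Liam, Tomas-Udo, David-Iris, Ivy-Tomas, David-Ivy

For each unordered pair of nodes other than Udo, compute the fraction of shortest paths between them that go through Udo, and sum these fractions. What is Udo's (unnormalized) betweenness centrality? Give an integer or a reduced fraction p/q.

33/2

Pairs whose geodesics pass through Udo — David–Omar: 1; David–Nate: 1; David–Liam: 1; David–Tomas: 1/2; Hiro–Omar: 2/2; Hiro–Nate: 2/2; Hiro–Liam: 2/2; Ivy–Omar: 2/2; Ivy–Nate: 2/2; Ivy–Liam: 2/2; Omar–Iris: 1; Omar–Tomas: 1; Nate–Iris: 1; Nate–Tomas: 1 … (+3 more pairs).
All other pairs contribute 0.
Summing the contributions gives betweenness(Udo) = 33/2.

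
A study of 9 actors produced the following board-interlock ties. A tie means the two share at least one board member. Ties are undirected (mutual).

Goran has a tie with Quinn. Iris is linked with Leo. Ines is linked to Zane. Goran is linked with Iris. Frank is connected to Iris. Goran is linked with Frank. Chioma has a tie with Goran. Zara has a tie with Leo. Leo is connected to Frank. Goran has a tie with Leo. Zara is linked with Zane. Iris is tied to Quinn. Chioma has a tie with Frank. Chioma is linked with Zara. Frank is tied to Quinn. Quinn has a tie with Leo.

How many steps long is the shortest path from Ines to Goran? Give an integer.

4

One shortest route is Ines – Zane – Zara – Chioma – Goran, which uses 4 edges, and at distance 3 from Ines we only reach {Chioma, Leo}, which does not include Goran. So d(Ines,Goran) = 4.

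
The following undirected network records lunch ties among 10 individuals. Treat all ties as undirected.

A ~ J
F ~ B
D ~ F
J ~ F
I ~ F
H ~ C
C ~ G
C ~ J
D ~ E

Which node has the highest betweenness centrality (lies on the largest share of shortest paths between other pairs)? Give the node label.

Unnormalized betweenness of each node: A:0, B:0, C:15, D:8, E:0, F:25, G:0, H:0, I:0, J:23.
F has the largest value, 25, making it the main broker — the node through which the most shortest paths run.

F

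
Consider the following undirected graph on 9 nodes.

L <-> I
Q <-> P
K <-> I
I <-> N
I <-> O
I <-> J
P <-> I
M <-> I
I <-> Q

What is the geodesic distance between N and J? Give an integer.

One shortest route is N – I – J, which uses 2 edges, and N and J are not directly tied, so nothing shorter exists. So d(N,J) = 2.

2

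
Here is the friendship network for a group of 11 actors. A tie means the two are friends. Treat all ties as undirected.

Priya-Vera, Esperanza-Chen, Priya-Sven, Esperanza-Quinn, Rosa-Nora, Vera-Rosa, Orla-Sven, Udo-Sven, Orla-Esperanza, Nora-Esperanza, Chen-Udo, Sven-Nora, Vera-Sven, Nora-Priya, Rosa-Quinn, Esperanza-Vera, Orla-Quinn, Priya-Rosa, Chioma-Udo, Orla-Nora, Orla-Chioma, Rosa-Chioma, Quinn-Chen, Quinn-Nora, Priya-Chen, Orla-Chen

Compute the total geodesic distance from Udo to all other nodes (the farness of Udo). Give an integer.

17

Distances from Udo: Chen:1, Chioma:1, Esperanza:2, Nora:2, Orla:2, Priya:2, Quinn:2, Rosa:2, Sven:1, Vera:2.
Sum = 1 + 1 + 2 + 2 + 2 + 2 + 2 + 2 + 1 + 2 = 17.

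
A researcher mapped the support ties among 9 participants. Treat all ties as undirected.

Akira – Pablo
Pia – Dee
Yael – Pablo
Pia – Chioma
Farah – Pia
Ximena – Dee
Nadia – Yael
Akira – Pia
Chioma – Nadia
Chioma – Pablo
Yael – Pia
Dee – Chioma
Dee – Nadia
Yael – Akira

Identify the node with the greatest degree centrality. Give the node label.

Degrees — Akira:3, Chioma:4, Dee:4, Farah:1, Nadia:3, Pablo:3, Pia:5, Ximena:1, Yael:4.
The maximum is 5, attained only by Pia.

Pia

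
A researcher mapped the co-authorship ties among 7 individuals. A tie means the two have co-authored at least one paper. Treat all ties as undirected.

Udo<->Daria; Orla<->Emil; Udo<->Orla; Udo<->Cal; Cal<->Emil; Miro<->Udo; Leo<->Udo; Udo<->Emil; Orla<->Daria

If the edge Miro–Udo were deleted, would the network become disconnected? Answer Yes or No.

Yes

Without the Miro–Udo edge there is no alternate route between Miro and Udo, so the network disconnects. It is a bridge.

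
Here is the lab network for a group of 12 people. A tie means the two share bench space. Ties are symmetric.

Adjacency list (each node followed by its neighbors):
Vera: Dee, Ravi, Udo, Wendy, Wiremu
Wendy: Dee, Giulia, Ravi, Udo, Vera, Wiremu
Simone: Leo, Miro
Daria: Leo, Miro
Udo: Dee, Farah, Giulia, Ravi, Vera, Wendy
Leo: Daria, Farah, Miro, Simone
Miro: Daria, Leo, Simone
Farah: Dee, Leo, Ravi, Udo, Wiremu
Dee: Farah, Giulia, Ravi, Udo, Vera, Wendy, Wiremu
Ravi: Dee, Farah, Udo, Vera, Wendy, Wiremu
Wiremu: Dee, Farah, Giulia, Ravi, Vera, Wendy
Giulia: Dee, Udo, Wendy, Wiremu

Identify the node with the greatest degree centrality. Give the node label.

Dee

Degrees — Daria:2, Dee:7, Farah:5, Giulia:4, Leo:4, Miro:3, Ravi:6, Simone:2, Udo:6, Vera:5, Wendy:6, Wiremu:6.
The maximum is 7, attained only by Dee.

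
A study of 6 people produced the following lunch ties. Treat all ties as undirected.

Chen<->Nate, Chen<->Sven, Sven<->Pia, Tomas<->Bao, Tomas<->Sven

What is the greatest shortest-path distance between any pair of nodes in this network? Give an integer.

4

Eccentricity of each node (its greatest distance to any other): Bao:4, Chen:3, Nate:4, Pia:3, Sven:2, Tomas:3.
The maximum eccentricity is 4, realized for instance by the pair Bao–Nate via Bao – Tomas – Sven – Chen – Nate. So the diameter is 4.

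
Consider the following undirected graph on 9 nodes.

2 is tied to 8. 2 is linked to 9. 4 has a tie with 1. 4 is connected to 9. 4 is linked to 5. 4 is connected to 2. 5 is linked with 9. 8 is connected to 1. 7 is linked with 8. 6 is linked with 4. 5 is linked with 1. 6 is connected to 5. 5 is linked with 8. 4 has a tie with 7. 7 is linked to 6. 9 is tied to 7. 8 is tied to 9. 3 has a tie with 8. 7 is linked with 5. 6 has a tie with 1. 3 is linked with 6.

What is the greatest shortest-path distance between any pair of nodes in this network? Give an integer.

2

Eccentricity of each node (its greatest distance to any other): 1:2, 2:2, 3:2, 4:2, 5:2, 6:2, 7:2, 8:2, 9:2.
The maximum eccentricity is 2, realized for instance by the pair 8–6 via 8 – 1 – 6. So the diameter is 2.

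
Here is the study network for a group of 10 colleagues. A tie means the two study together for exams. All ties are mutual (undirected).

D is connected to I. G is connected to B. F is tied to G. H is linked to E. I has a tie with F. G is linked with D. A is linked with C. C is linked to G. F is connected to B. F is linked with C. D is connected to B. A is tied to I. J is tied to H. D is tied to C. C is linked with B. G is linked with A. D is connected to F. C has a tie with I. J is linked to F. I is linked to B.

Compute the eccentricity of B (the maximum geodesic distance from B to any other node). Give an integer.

4

Distances from B: A:2, C:1, D:1, E:4, F:1, G:1, H:3, I:1, J:2.
The largest is 4 (to E), so the eccentricity of B is 4.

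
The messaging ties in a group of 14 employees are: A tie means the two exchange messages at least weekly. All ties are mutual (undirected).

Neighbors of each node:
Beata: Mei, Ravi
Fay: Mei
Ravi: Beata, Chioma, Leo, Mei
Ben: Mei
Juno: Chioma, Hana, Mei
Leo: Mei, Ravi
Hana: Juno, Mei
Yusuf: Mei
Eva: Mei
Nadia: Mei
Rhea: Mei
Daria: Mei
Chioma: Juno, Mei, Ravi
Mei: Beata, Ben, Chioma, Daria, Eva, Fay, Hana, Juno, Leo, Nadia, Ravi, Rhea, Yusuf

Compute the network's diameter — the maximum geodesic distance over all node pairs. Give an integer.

2

Eccentricity of each node (its greatest distance to any other): Beata:2, Ben:2, Chioma:2, Daria:2, Eva:2, Fay:2, Hana:2, Juno:2, Leo:2, Mei:1, Nadia:2, Ravi:2, Rhea:2, Yusuf:2.
The maximum eccentricity is 2, realized for instance by the pair Daria–Yusuf via Daria – Mei – Yusuf. So the diameter is 2.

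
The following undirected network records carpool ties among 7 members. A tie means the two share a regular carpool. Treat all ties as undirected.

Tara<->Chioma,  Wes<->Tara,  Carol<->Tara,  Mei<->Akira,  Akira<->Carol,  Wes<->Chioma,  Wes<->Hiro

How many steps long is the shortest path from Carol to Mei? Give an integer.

2

One shortest route is Carol – Akira – Mei, which uses 2 edges, and Carol and Mei are not directly tied, so nothing shorter exists. So d(Carol,Mei) = 2.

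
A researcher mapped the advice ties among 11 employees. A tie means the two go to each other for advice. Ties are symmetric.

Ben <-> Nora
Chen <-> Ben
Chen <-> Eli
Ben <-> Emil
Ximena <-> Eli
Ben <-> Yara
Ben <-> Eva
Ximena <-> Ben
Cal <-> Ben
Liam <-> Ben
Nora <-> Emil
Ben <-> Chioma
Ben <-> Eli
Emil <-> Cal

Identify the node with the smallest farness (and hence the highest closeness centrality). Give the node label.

Ben

Farness (sum of distances to all others) for each node — Ben:10, Cal:18, Chen:18, Chioma:19, Eli:17, Emil:17, Eva:19, Liam:19, Nora:18, Ximena:18, Yara:19.
The smallest farness is 10, for Ben, so Ben has the highest closeness.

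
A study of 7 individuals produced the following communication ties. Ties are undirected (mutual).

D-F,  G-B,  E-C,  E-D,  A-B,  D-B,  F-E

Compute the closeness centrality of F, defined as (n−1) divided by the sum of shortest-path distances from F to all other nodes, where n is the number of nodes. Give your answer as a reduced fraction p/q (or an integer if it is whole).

Distances from F: A:3, B:2, C:2, D:1, E:1, G:3. Sum = 12.
n = 7, so closeness = 6/12 = 1/2.

1/2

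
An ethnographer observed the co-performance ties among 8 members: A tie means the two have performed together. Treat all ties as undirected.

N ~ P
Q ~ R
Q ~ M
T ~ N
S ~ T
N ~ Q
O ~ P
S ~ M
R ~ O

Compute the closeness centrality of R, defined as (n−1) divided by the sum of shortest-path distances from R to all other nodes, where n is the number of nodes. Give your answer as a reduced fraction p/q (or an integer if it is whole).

1/2

Distances from R: M:2, N:2, O:1, P:2, Q:1, S:3, T:3. Sum = 14.
n = 8, so closeness = 7/14 = 1/2.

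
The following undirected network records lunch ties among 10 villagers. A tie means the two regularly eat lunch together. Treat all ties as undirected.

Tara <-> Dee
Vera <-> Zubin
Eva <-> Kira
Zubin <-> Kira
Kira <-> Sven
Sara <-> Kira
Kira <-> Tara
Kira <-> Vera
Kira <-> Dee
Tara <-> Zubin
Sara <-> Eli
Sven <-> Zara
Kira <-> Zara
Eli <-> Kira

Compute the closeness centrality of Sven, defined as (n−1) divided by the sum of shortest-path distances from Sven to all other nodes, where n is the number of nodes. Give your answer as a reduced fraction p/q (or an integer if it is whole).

9/16

Distances from Sven: Dee:2, Eli:2, Eva:2, Kira:1, Sara:2, Tara:2, Vera:2, Zara:1, Zubin:2. Sum = 16.
n = 10, so closeness = 9/16.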